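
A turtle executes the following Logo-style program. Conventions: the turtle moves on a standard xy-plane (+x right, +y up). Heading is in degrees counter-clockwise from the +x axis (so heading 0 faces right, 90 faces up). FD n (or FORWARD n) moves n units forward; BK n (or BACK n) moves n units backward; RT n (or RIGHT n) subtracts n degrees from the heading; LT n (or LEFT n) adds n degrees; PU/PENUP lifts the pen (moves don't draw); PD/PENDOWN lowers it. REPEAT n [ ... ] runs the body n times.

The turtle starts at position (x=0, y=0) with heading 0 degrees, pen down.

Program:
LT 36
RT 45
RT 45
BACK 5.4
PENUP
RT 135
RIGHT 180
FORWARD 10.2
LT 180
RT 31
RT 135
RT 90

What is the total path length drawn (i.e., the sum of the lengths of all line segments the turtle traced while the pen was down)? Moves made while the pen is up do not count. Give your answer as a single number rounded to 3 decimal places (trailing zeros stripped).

Answer: 5.4

Derivation:
Executing turtle program step by step:
Start: pos=(0,0), heading=0, pen down
LT 36: heading 0 -> 36
RT 45: heading 36 -> 351
RT 45: heading 351 -> 306
BK 5.4: (0,0) -> (-3.174,4.369) [heading=306, draw]
PU: pen up
RT 135: heading 306 -> 171
RT 180: heading 171 -> 351
FD 10.2: (-3.174,4.369) -> (6.9,2.773) [heading=351, move]
LT 180: heading 351 -> 171
RT 31: heading 171 -> 140
RT 135: heading 140 -> 5
RT 90: heading 5 -> 275
Final: pos=(6.9,2.773), heading=275, 1 segment(s) drawn

Segment lengths:
  seg 1: (0,0) -> (-3.174,4.369), length = 5.4
Total = 5.4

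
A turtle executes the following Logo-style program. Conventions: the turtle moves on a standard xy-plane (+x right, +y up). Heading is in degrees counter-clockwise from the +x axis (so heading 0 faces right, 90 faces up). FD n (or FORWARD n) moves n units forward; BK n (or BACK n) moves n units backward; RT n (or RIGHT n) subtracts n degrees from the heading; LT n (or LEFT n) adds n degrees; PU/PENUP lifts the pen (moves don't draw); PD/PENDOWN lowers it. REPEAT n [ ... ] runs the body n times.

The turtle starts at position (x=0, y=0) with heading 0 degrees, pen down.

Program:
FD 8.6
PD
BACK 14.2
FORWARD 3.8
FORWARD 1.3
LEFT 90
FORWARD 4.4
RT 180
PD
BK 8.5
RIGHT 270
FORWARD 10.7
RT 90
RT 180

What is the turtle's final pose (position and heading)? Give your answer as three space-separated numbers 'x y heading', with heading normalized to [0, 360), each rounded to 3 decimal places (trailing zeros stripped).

Answer: 10.2 12.9 90

Derivation:
Executing turtle program step by step:
Start: pos=(0,0), heading=0, pen down
FD 8.6: (0,0) -> (8.6,0) [heading=0, draw]
PD: pen down
BK 14.2: (8.6,0) -> (-5.6,0) [heading=0, draw]
FD 3.8: (-5.6,0) -> (-1.8,0) [heading=0, draw]
FD 1.3: (-1.8,0) -> (-0.5,0) [heading=0, draw]
LT 90: heading 0 -> 90
FD 4.4: (-0.5,0) -> (-0.5,4.4) [heading=90, draw]
RT 180: heading 90 -> 270
PD: pen down
BK 8.5: (-0.5,4.4) -> (-0.5,12.9) [heading=270, draw]
RT 270: heading 270 -> 0
FD 10.7: (-0.5,12.9) -> (10.2,12.9) [heading=0, draw]
RT 90: heading 0 -> 270
RT 180: heading 270 -> 90
Final: pos=(10.2,12.9), heading=90, 7 segment(s) drawn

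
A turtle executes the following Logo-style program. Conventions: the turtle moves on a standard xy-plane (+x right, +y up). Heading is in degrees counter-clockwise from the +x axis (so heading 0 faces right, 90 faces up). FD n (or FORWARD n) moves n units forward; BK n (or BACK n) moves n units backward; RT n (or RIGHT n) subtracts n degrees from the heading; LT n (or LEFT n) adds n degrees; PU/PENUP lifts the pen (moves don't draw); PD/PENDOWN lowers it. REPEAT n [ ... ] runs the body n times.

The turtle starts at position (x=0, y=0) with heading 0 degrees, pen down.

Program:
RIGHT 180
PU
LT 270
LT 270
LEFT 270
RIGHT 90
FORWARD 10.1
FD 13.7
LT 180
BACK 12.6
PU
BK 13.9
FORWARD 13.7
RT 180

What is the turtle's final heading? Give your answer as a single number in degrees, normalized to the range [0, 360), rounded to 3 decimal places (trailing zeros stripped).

Answer: 180

Derivation:
Executing turtle program step by step:
Start: pos=(0,0), heading=0, pen down
RT 180: heading 0 -> 180
PU: pen up
LT 270: heading 180 -> 90
LT 270: heading 90 -> 0
LT 270: heading 0 -> 270
RT 90: heading 270 -> 180
FD 10.1: (0,0) -> (-10.1,0) [heading=180, move]
FD 13.7: (-10.1,0) -> (-23.8,0) [heading=180, move]
LT 180: heading 180 -> 0
BK 12.6: (-23.8,0) -> (-36.4,0) [heading=0, move]
PU: pen up
BK 13.9: (-36.4,0) -> (-50.3,0) [heading=0, move]
FD 13.7: (-50.3,0) -> (-36.6,0) [heading=0, move]
RT 180: heading 0 -> 180
Final: pos=(-36.6,0), heading=180, 0 segment(s) drawn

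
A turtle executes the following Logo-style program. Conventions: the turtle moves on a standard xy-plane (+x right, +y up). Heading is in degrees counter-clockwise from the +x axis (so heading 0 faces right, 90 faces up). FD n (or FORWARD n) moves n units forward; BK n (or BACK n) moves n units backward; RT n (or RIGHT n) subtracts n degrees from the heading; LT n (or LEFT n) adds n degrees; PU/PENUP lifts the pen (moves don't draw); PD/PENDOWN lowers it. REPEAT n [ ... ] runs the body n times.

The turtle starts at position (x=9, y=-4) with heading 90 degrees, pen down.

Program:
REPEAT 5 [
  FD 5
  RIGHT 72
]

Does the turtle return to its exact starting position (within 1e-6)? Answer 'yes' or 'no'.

Answer: yes

Derivation:
Executing turtle program step by step:
Start: pos=(9,-4), heading=90, pen down
REPEAT 5 [
  -- iteration 1/5 --
  FD 5: (9,-4) -> (9,1) [heading=90, draw]
  RT 72: heading 90 -> 18
  -- iteration 2/5 --
  FD 5: (9,1) -> (13.755,2.545) [heading=18, draw]
  RT 72: heading 18 -> 306
  -- iteration 3/5 --
  FD 5: (13.755,2.545) -> (16.694,-1.5) [heading=306, draw]
  RT 72: heading 306 -> 234
  -- iteration 4/5 --
  FD 5: (16.694,-1.5) -> (13.755,-5.545) [heading=234, draw]
  RT 72: heading 234 -> 162
  -- iteration 5/5 --
  FD 5: (13.755,-5.545) -> (9,-4) [heading=162, draw]
  RT 72: heading 162 -> 90
]
Final: pos=(9,-4), heading=90, 5 segment(s) drawn

Start position: (9, -4)
Final position: (9, -4)
Distance = 0; < 1e-6 -> CLOSED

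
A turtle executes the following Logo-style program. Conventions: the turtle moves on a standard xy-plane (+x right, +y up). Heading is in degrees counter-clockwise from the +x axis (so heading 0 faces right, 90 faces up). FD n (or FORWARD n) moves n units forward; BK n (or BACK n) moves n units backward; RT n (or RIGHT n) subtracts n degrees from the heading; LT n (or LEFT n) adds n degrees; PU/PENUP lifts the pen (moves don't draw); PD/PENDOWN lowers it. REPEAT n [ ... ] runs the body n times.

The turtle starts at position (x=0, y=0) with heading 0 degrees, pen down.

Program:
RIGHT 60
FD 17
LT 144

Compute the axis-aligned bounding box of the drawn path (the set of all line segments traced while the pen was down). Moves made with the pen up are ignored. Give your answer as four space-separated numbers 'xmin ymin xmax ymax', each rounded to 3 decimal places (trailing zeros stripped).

Executing turtle program step by step:
Start: pos=(0,0), heading=0, pen down
RT 60: heading 0 -> 300
FD 17: (0,0) -> (8.5,-14.722) [heading=300, draw]
LT 144: heading 300 -> 84
Final: pos=(8.5,-14.722), heading=84, 1 segment(s) drawn

Segment endpoints: x in {0, 8.5}, y in {-14.722, 0}
xmin=0, ymin=-14.722, xmax=8.5, ymax=0

Answer: 0 -14.722 8.5 0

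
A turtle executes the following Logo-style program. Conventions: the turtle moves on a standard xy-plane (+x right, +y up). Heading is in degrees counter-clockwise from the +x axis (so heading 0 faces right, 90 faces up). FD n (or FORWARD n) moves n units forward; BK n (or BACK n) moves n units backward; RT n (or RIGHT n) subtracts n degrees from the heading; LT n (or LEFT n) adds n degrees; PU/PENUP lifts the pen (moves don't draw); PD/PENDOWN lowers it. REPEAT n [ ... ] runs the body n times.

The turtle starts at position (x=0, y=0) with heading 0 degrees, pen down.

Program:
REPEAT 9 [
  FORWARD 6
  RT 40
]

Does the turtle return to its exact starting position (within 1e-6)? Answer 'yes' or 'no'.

Answer: yes

Derivation:
Executing turtle program step by step:
Start: pos=(0,0), heading=0, pen down
REPEAT 9 [
  -- iteration 1/9 --
  FD 6: (0,0) -> (6,0) [heading=0, draw]
  RT 40: heading 0 -> 320
  -- iteration 2/9 --
  FD 6: (6,0) -> (10.596,-3.857) [heading=320, draw]
  RT 40: heading 320 -> 280
  -- iteration 3/9 --
  FD 6: (10.596,-3.857) -> (11.638,-9.766) [heading=280, draw]
  RT 40: heading 280 -> 240
  -- iteration 4/9 --
  FD 6: (11.638,-9.766) -> (8.638,-14.962) [heading=240, draw]
  RT 40: heading 240 -> 200
  -- iteration 5/9 --
  FD 6: (8.638,-14.962) -> (3,-17.014) [heading=200, draw]
  RT 40: heading 200 -> 160
  -- iteration 6/9 --
  FD 6: (3,-17.014) -> (-2.638,-14.962) [heading=160, draw]
  RT 40: heading 160 -> 120
  -- iteration 7/9 --
  FD 6: (-2.638,-14.962) -> (-5.638,-9.766) [heading=120, draw]
  RT 40: heading 120 -> 80
  -- iteration 8/9 --
  FD 6: (-5.638,-9.766) -> (-4.596,-3.857) [heading=80, draw]
  RT 40: heading 80 -> 40
  -- iteration 9/9 --
  FD 6: (-4.596,-3.857) -> (0,0) [heading=40, draw]
  RT 40: heading 40 -> 0
]
Final: pos=(0,0), heading=0, 9 segment(s) drawn

Start position: (0, 0)
Final position: (0, 0)
Distance = 0; < 1e-6 -> CLOSED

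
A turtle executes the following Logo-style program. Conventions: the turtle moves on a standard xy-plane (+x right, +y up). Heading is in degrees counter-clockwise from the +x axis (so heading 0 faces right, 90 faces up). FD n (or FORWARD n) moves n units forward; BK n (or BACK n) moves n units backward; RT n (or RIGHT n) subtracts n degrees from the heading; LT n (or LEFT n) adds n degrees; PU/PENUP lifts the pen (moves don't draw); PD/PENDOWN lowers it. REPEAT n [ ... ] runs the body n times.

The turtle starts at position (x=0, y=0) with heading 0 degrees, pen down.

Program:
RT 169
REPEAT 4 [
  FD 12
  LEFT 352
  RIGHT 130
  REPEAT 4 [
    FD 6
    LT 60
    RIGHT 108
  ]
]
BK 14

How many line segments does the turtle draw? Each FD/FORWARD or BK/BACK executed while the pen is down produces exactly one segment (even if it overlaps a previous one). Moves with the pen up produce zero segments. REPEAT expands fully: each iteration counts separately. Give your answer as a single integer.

Answer: 21

Derivation:
Executing turtle program step by step:
Start: pos=(0,0), heading=0, pen down
RT 169: heading 0 -> 191
REPEAT 4 [
  -- iteration 1/4 --
  FD 12: (0,0) -> (-11.78,-2.29) [heading=191, draw]
  LT 352: heading 191 -> 183
  RT 130: heading 183 -> 53
  REPEAT 4 [
    -- iteration 1/4 --
    FD 6: (-11.78,-2.29) -> (-8.169,2.502) [heading=53, draw]
    LT 60: heading 53 -> 113
    RT 108: heading 113 -> 5
    -- iteration 2/4 --
    FD 6: (-8.169,2.502) -> (-2.191,3.025) [heading=5, draw]
    LT 60: heading 5 -> 65
    RT 108: heading 65 -> 317
    -- iteration 3/4 --
    FD 6: (-2.191,3.025) -> (2.197,-1.067) [heading=317, draw]
    LT 60: heading 317 -> 17
    RT 108: heading 17 -> 269
    -- iteration 4/4 --
    FD 6: (2.197,-1.067) -> (2.092,-7.066) [heading=269, draw]
    LT 60: heading 269 -> 329
    RT 108: heading 329 -> 221
  ]
  -- iteration 2/4 --
  FD 12: (2.092,-7.066) -> (-6.965,-14.939) [heading=221, draw]
  LT 352: heading 221 -> 213
  RT 130: heading 213 -> 83
  REPEAT 4 [
    -- iteration 1/4 --
    FD 6: (-6.965,-14.939) -> (-6.233,-8.983) [heading=83, draw]
    LT 60: heading 83 -> 143
    RT 108: heading 143 -> 35
    -- iteration 2/4 --
    FD 6: (-6.233,-8.983) -> (-1.318,-5.542) [heading=35, draw]
    LT 60: heading 35 -> 95
    RT 108: heading 95 -> 347
    -- iteration 3/4 --
    FD 6: (-1.318,-5.542) -> (4.528,-6.892) [heading=347, draw]
    LT 60: heading 347 -> 47
    RT 108: heading 47 -> 299
    -- iteration 4/4 --
    FD 6: (4.528,-6.892) -> (7.437,-12.139) [heading=299, draw]
    LT 60: heading 299 -> 359
    RT 108: heading 359 -> 251
  ]
  -- iteration 3/4 --
  FD 12: (7.437,-12.139) -> (3.53,-23.486) [heading=251, draw]
  LT 352: heading 251 -> 243
  RT 130: heading 243 -> 113
  REPEAT 4 [
    -- iteration 1/4 --
    FD 6: (3.53,-23.486) -> (1.185,-17.963) [heading=113, draw]
    LT 60: heading 113 -> 173
    RT 108: heading 173 -> 65
    -- iteration 2/4 --
    FD 6: (1.185,-17.963) -> (3.721,-12.525) [heading=65, draw]
    LT 60: heading 65 -> 125
    RT 108: heading 125 -> 17
    -- iteration 3/4 --
    FD 6: (3.721,-12.525) -> (9.459,-10.771) [heading=17, draw]
    LT 60: heading 17 -> 77
    RT 108: heading 77 -> 329
    -- iteration 4/4 --
    FD 6: (9.459,-10.771) -> (14.602,-13.861) [heading=329, draw]
    LT 60: heading 329 -> 29
    RT 108: heading 29 -> 281
  ]
  -- iteration 4/4 --
  FD 12: (14.602,-13.861) -> (16.892,-25.64) [heading=281, draw]
  LT 352: heading 281 -> 273
  RT 130: heading 273 -> 143
  REPEAT 4 [
    -- iteration 1/4 --
    FD 6: (16.892,-25.64) -> (12.1,-22.029) [heading=143, draw]
    LT 60: heading 143 -> 203
    RT 108: heading 203 -> 95
    -- iteration 2/4 --
    FD 6: (12.1,-22.029) -> (11.577,-16.052) [heading=95, draw]
    LT 60: heading 95 -> 155
    RT 108: heading 155 -> 47
    -- iteration 3/4 --
    FD 6: (11.577,-16.052) -> (15.669,-11.664) [heading=47, draw]
    LT 60: heading 47 -> 107
    RT 108: heading 107 -> 359
    -- iteration 4/4 --
    FD 6: (15.669,-11.664) -> (21.668,-11.769) [heading=359, draw]
    LT 60: heading 359 -> 59
    RT 108: heading 59 -> 311
  ]
]
BK 14: (21.668,-11.769) -> (12.483,-1.203) [heading=311, draw]
Final: pos=(12.483,-1.203), heading=311, 21 segment(s) drawn
Segments drawn: 21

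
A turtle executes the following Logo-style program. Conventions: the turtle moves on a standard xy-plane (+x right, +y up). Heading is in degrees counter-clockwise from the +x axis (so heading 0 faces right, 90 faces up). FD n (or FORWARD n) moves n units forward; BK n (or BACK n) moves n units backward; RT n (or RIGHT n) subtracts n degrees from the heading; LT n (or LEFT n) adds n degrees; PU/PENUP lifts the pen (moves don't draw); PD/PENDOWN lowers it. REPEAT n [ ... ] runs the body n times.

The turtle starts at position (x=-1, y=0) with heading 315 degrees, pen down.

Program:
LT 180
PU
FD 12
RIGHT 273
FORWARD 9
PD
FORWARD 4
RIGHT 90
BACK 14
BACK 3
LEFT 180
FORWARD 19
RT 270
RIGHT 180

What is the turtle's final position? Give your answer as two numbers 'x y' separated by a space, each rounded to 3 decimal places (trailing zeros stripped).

Answer: 4.943 -26.967

Derivation:
Executing turtle program step by step:
Start: pos=(-1,0), heading=315, pen down
LT 180: heading 315 -> 135
PU: pen up
FD 12: (-1,0) -> (-9.485,8.485) [heading=135, move]
RT 273: heading 135 -> 222
FD 9: (-9.485,8.485) -> (-16.174,2.463) [heading=222, move]
PD: pen down
FD 4: (-16.174,2.463) -> (-19.146,-0.213) [heading=222, draw]
RT 90: heading 222 -> 132
BK 14: (-19.146,-0.213) -> (-9.778,-10.617) [heading=132, draw]
BK 3: (-9.778,-10.617) -> (-7.771,-12.847) [heading=132, draw]
LT 180: heading 132 -> 312
FD 19: (-7.771,-12.847) -> (4.943,-26.967) [heading=312, draw]
RT 270: heading 312 -> 42
RT 180: heading 42 -> 222
Final: pos=(4.943,-26.967), heading=222, 4 segment(s) drawn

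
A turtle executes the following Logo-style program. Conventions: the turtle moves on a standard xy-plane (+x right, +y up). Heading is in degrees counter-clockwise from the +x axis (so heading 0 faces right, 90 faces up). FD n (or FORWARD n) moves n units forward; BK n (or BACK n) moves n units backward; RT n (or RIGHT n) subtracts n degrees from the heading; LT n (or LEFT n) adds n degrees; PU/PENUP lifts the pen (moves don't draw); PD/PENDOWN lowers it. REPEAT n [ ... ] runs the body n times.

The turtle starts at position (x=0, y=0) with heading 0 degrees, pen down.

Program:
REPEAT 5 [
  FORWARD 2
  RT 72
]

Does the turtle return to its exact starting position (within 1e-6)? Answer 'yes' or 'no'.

Answer: yes

Derivation:
Executing turtle program step by step:
Start: pos=(0,0), heading=0, pen down
REPEAT 5 [
  -- iteration 1/5 --
  FD 2: (0,0) -> (2,0) [heading=0, draw]
  RT 72: heading 0 -> 288
  -- iteration 2/5 --
  FD 2: (2,0) -> (2.618,-1.902) [heading=288, draw]
  RT 72: heading 288 -> 216
  -- iteration 3/5 --
  FD 2: (2.618,-1.902) -> (1,-3.078) [heading=216, draw]
  RT 72: heading 216 -> 144
  -- iteration 4/5 --
  FD 2: (1,-3.078) -> (-0.618,-1.902) [heading=144, draw]
  RT 72: heading 144 -> 72
  -- iteration 5/5 --
  FD 2: (-0.618,-1.902) -> (0,0) [heading=72, draw]
  RT 72: heading 72 -> 0
]
Final: pos=(0,0), heading=0, 5 segment(s) drawn

Start position: (0, 0)
Final position: (0, 0)
Distance = 0; < 1e-6 -> CLOSED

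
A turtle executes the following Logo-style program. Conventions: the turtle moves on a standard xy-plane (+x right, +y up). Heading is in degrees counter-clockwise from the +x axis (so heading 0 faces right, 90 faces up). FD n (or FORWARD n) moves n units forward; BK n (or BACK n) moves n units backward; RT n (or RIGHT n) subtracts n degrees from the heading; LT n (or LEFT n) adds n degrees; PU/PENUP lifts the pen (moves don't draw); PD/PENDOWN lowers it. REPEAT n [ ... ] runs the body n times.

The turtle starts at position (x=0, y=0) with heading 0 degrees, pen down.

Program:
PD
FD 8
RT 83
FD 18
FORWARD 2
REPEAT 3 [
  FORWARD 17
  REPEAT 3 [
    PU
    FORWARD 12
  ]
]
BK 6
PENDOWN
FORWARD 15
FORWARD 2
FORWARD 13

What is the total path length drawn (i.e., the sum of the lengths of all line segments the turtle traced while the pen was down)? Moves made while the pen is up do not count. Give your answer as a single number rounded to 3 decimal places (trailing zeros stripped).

Executing turtle program step by step:
Start: pos=(0,0), heading=0, pen down
PD: pen down
FD 8: (0,0) -> (8,0) [heading=0, draw]
RT 83: heading 0 -> 277
FD 18: (8,0) -> (10.194,-17.866) [heading=277, draw]
FD 2: (10.194,-17.866) -> (10.437,-19.851) [heading=277, draw]
REPEAT 3 [
  -- iteration 1/3 --
  FD 17: (10.437,-19.851) -> (12.509,-36.724) [heading=277, draw]
  REPEAT 3 [
    -- iteration 1/3 --
    PU: pen up
    FD 12: (12.509,-36.724) -> (13.972,-48.635) [heading=277, move]
    -- iteration 2/3 --
    PU: pen up
    FD 12: (13.972,-48.635) -> (15.434,-60.545) [heading=277, move]
    -- iteration 3/3 --
    PU: pen up
    FD 12: (15.434,-60.545) -> (16.896,-72.456) [heading=277, move]
  ]
  -- iteration 2/3 --
  FD 17: (16.896,-72.456) -> (18.968,-89.329) [heading=277, move]
  REPEAT 3 [
    -- iteration 1/3 --
    PU: pen up
    FD 12: (18.968,-89.329) -> (20.431,-101.24) [heading=277, move]
    -- iteration 2/3 --
    PU: pen up
    FD 12: (20.431,-101.24) -> (21.893,-113.15) [heading=277, move]
    -- iteration 3/3 --
    PU: pen up
    FD 12: (21.893,-113.15) -> (23.356,-125.061) [heading=277, move]
  ]
  -- iteration 3/3 --
  FD 17: (23.356,-125.061) -> (25.427,-141.934) [heading=277, move]
  REPEAT 3 [
    -- iteration 1/3 --
    PU: pen up
    FD 12: (25.427,-141.934) -> (26.89,-153.845) [heading=277, move]
    -- iteration 2/3 --
    PU: pen up
    FD 12: (26.89,-153.845) -> (28.352,-165.755) [heading=277, move]
    -- iteration 3/3 --
    PU: pen up
    FD 12: (28.352,-165.755) -> (29.815,-177.666) [heading=277, move]
  ]
]
BK 6: (29.815,-177.666) -> (29.083,-171.71) [heading=277, move]
PD: pen down
FD 15: (29.083,-171.71) -> (30.911,-186.599) [heading=277, draw]
FD 2: (30.911,-186.599) -> (31.155,-188.584) [heading=277, draw]
FD 13: (31.155,-188.584) -> (32.739,-201.487) [heading=277, draw]
Final: pos=(32.739,-201.487), heading=277, 7 segment(s) drawn

Segment lengths:
  seg 1: (0,0) -> (8,0), length = 8
  seg 2: (8,0) -> (10.194,-17.866), length = 18
  seg 3: (10.194,-17.866) -> (10.437,-19.851), length = 2
  seg 4: (10.437,-19.851) -> (12.509,-36.724), length = 17
  seg 5: (29.083,-171.71) -> (30.911,-186.599), length = 15
  seg 6: (30.911,-186.599) -> (31.155,-188.584), length = 2
  seg 7: (31.155,-188.584) -> (32.739,-201.487), length = 13
Total = 75

Answer: 75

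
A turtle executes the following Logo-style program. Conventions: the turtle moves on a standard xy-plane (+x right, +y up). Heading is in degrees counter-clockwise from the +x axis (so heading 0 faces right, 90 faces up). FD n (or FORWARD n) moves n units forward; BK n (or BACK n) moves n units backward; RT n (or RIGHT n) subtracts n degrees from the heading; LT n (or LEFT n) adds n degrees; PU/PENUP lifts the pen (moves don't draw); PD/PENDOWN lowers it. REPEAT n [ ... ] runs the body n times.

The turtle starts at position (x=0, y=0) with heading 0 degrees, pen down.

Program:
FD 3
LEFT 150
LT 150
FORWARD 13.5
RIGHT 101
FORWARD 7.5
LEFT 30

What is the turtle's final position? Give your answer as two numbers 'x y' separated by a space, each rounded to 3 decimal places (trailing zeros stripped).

Executing turtle program step by step:
Start: pos=(0,0), heading=0, pen down
FD 3: (0,0) -> (3,0) [heading=0, draw]
LT 150: heading 0 -> 150
LT 150: heading 150 -> 300
FD 13.5: (3,0) -> (9.75,-11.691) [heading=300, draw]
RT 101: heading 300 -> 199
FD 7.5: (9.75,-11.691) -> (2.659,-14.133) [heading=199, draw]
LT 30: heading 199 -> 229
Final: pos=(2.659,-14.133), heading=229, 3 segment(s) drawn

Answer: 2.659 -14.133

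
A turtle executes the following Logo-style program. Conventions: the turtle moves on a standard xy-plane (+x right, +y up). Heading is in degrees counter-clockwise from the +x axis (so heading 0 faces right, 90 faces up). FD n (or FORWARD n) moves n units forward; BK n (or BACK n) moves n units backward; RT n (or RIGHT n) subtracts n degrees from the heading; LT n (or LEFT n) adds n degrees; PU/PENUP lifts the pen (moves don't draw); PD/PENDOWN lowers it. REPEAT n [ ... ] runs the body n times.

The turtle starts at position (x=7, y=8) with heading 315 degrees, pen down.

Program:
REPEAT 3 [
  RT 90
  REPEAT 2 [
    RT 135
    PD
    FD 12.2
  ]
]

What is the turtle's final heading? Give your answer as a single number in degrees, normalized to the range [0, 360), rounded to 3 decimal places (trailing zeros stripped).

Executing turtle program step by step:
Start: pos=(7,8), heading=315, pen down
REPEAT 3 [
  -- iteration 1/3 --
  RT 90: heading 315 -> 225
  REPEAT 2 [
    -- iteration 1/2 --
    RT 135: heading 225 -> 90
    PD: pen down
    FD 12.2: (7,8) -> (7,20.2) [heading=90, draw]
    -- iteration 2/2 --
    RT 135: heading 90 -> 315
    PD: pen down
    FD 12.2: (7,20.2) -> (15.627,11.573) [heading=315, draw]
  ]
  -- iteration 2/3 --
  RT 90: heading 315 -> 225
  REPEAT 2 [
    -- iteration 1/2 --
    RT 135: heading 225 -> 90
    PD: pen down
    FD 12.2: (15.627,11.573) -> (15.627,23.773) [heading=90, draw]
    -- iteration 2/2 --
    RT 135: heading 90 -> 315
    PD: pen down
    FD 12.2: (15.627,23.773) -> (24.253,15.147) [heading=315, draw]
  ]
  -- iteration 3/3 --
  RT 90: heading 315 -> 225
  REPEAT 2 [
    -- iteration 1/2 --
    RT 135: heading 225 -> 90
    PD: pen down
    FD 12.2: (24.253,15.147) -> (24.253,27.347) [heading=90, draw]
    -- iteration 2/2 --
    RT 135: heading 90 -> 315
    PD: pen down
    FD 12.2: (24.253,27.347) -> (32.88,18.72) [heading=315, draw]
  ]
]
Final: pos=(32.88,18.72), heading=315, 6 segment(s) drawn

Answer: 315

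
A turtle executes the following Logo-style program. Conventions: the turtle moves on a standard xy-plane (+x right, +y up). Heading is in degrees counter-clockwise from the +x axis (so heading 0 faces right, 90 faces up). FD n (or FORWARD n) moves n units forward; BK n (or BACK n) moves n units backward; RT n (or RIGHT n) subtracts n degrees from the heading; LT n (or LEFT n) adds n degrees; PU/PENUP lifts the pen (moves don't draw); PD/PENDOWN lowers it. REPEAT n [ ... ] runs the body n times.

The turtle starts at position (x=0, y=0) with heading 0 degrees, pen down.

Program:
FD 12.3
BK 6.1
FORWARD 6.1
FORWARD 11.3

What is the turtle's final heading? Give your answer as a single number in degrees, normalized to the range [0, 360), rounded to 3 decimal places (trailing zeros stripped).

Executing turtle program step by step:
Start: pos=(0,0), heading=0, pen down
FD 12.3: (0,0) -> (12.3,0) [heading=0, draw]
BK 6.1: (12.3,0) -> (6.2,0) [heading=0, draw]
FD 6.1: (6.2,0) -> (12.3,0) [heading=0, draw]
FD 11.3: (12.3,0) -> (23.6,0) [heading=0, draw]
Final: pos=(23.6,0), heading=0, 4 segment(s) drawn

Answer: 0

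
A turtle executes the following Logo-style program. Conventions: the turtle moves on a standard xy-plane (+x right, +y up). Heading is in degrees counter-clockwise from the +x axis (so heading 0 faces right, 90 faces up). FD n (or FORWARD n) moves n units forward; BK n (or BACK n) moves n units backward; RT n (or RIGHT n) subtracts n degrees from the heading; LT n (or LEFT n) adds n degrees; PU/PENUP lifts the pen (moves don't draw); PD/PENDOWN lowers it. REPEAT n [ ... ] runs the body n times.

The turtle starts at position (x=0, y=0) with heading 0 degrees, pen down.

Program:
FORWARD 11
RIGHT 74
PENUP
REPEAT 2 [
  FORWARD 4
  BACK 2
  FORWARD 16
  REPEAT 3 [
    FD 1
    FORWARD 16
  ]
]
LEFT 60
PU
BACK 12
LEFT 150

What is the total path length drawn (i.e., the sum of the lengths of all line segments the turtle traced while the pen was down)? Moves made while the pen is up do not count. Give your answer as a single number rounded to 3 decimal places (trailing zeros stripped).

Executing turtle program step by step:
Start: pos=(0,0), heading=0, pen down
FD 11: (0,0) -> (11,0) [heading=0, draw]
RT 74: heading 0 -> 286
PU: pen up
REPEAT 2 [
  -- iteration 1/2 --
  FD 4: (11,0) -> (12.103,-3.845) [heading=286, move]
  BK 2: (12.103,-3.845) -> (11.551,-1.923) [heading=286, move]
  FD 16: (11.551,-1.923) -> (15.961,-17.303) [heading=286, move]
  REPEAT 3 [
    -- iteration 1/3 --
    FD 1: (15.961,-17.303) -> (16.237,-18.264) [heading=286, move]
    FD 16: (16.237,-18.264) -> (20.647,-33.644) [heading=286, move]
    -- iteration 2/3 --
    FD 1: (20.647,-33.644) -> (20.923,-34.605) [heading=286, move]
    FD 16: (20.923,-34.605) -> (25.333,-49.986) [heading=286, move]
    -- iteration 3/3 --
    FD 1: (25.333,-49.986) -> (25.609,-50.947) [heading=286, move]
    FD 16: (25.609,-50.947) -> (30.019,-66.327) [heading=286, move]
  ]
  -- iteration 2/2 --
  FD 4: (30.019,-66.327) -> (31.122,-70.172) [heading=286, move]
  BK 2: (31.122,-70.172) -> (30.57,-68.25) [heading=286, move]
  FD 16: (30.57,-68.25) -> (34.98,-83.63) [heading=286, move]
  REPEAT 3 [
    -- iteration 1/3 --
    FD 1: (34.98,-83.63) -> (35.256,-84.591) [heading=286, move]
    FD 16: (35.256,-84.591) -> (39.666,-99.971) [heading=286, move]
    -- iteration 2/3 --
    FD 1: (39.666,-99.971) -> (39.942,-100.932) [heading=286, move]
    FD 16: (39.942,-100.932) -> (44.352,-116.313) [heading=286, move]
    -- iteration 3/3 --
    FD 1: (44.352,-116.313) -> (44.628,-117.274) [heading=286, move]
    FD 16: (44.628,-117.274) -> (49.038,-132.654) [heading=286, move]
  ]
]
LT 60: heading 286 -> 346
PU: pen up
BK 12: (49.038,-132.654) -> (37.394,-129.751) [heading=346, move]
LT 150: heading 346 -> 136
Final: pos=(37.394,-129.751), heading=136, 1 segment(s) drawn

Segment lengths:
  seg 1: (0,0) -> (11,0), length = 11
Total = 11

Answer: 11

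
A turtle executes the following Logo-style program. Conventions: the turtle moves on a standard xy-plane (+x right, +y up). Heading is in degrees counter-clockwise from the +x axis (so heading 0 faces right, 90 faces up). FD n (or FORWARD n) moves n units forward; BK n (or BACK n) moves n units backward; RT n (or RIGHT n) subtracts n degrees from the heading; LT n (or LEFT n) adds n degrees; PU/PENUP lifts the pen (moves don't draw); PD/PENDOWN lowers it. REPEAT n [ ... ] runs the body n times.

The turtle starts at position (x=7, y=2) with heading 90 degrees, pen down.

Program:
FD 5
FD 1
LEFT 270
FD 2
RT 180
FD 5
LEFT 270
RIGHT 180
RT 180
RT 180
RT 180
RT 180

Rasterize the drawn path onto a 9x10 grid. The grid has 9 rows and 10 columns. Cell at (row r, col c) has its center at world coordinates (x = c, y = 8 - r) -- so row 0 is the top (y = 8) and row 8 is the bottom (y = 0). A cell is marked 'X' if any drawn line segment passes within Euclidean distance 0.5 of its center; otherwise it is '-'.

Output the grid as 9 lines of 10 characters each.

Segment 0: (7,2) -> (7,7)
Segment 1: (7,7) -> (7,8)
Segment 2: (7,8) -> (9,8)
Segment 3: (9,8) -> (4,8)

Answer: ----XXXXXX
-------X--
-------X--
-------X--
-------X--
-------X--
-------X--
----------
----------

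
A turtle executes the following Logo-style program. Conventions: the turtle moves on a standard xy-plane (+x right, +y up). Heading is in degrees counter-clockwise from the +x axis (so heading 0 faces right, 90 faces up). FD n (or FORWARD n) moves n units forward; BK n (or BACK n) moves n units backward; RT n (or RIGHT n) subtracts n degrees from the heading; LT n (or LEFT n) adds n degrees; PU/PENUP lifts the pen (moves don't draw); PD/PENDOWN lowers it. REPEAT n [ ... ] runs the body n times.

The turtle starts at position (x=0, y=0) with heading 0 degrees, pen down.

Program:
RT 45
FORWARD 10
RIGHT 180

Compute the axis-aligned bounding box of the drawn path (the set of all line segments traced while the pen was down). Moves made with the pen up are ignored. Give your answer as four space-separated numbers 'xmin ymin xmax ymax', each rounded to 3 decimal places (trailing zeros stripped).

Executing turtle program step by step:
Start: pos=(0,0), heading=0, pen down
RT 45: heading 0 -> 315
FD 10: (0,0) -> (7.071,-7.071) [heading=315, draw]
RT 180: heading 315 -> 135
Final: pos=(7.071,-7.071), heading=135, 1 segment(s) drawn

Segment endpoints: x in {0, 7.071}, y in {-7.071, 0}
xmin=0, ymin=-7.071, xmax=7.071, ymax=0

Answer: 0 -7.071 7.071 0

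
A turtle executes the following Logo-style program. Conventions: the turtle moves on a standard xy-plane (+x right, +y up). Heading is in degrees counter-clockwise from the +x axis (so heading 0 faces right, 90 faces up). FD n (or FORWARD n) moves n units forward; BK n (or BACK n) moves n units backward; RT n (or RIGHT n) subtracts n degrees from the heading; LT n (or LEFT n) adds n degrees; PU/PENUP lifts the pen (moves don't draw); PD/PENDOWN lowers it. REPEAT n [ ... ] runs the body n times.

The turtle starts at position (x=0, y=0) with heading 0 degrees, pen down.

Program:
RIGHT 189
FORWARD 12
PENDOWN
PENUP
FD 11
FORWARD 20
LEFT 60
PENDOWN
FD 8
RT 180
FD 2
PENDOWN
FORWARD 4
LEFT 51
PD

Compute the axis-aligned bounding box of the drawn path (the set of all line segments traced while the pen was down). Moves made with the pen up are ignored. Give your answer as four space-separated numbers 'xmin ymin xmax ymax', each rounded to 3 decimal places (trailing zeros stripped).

Executing turtle program step by step:
Start: pos=(0,0), heading=0, pen down
RT 189: heading 0 -> 171
FD 12: (0,0) -> (-11.852,1.877) [heading=171, draw]
PD: pen down
PU: pen up
FD 11: (-11.852,1.877) -> (-22.717,3.598) [heading=171, move]
FD 20: (-22.717,3.598) -> (-42.471,6.727) [heading=171, move]
LT 60: heading 171 -> 231
PD: pen down
FD 8: (-42.471,6.727) -> (-47.505,0.51) [heading=231, draw]
RT 180: heading 231 -> 51
FD 2: (-47.505,0.51) -> (-46.247,2.064) [heading=51, draw]
PD: pen down
FD 4: (-46.247,2.064) -> (-43.729,5.172) [heading=51, draw]
LT 51: heading 51 -> 102
PD: pen down
Final: pos=(-43.729,5.172), heading=102, 4 segment(s) drawn

Segment endpoints: x in {-47.505, -46.247, -43.729, -42.471, -11.852, 0}, y in {0, 0.51, 1.877, 2.064, 5.172, 6.727}
xmin=-47.505, ymin=0, xmax=0, ymax=6.727

Answer: -47.505 0 0 6.727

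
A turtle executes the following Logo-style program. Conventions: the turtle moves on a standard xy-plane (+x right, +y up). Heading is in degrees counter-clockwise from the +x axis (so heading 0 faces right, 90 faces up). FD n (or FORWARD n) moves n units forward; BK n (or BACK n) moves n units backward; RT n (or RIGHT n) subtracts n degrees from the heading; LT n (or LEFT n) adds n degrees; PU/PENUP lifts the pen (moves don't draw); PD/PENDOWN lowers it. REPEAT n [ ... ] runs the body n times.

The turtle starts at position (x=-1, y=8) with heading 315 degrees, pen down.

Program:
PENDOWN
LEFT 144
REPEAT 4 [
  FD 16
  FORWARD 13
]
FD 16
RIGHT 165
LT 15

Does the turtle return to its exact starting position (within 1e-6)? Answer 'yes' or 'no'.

Executing turtle program step by step:
Start: pos=(-1,8), heading=315, pen down
PD: pen down
LT 144: heading 315 -> 99
REPEAT 4 [
  -- iteration 1/4 --
  FD 16: (-1,8) -> (-3.503,23.803) [heading=99, draw]
  FD 13: (-3.503,23.803) -> (-5.537,36.643) [heading=99, draw]
  -- iteration 2/4 --
  FD 16: (-5.537,36.643) -> (-8.04,52.446) [heading=99, draw]
  FD 13: (-8.04,52.446) -> (-10.073,65.286) [heading=99, draw]
  -- iteration 3/4 --
  FD 16: (-10.073,65.286) -> (-12.576,81.089) [heading=99, draw]
  FD 13: (-12.576,81.089) -> (-14.61,93.929) [heading=99, draw]
  -- iteration 4/4 --
  FD 16: (-14.61,93.929) -> (-17.113,109.732) [heading=99, draw]
  FD 13: (-17.113,109.732) -> (-19.146,122.572) [heading=99, draw]
]
FD 16: (-19.146,122.572) -> (-21.649,138.375) [heading=99, draw]
RT 165: heading 99 -> 294
LT 15: heading 294 -> 309
Final: pos=(-21.649,138.375), heading=309, 9 segment(s) drawn

Start position: (-1, 8)
Final position: (-21.649, 138.375)
Distance = 132; >= 1e-6 -> NOT closed

Answer: no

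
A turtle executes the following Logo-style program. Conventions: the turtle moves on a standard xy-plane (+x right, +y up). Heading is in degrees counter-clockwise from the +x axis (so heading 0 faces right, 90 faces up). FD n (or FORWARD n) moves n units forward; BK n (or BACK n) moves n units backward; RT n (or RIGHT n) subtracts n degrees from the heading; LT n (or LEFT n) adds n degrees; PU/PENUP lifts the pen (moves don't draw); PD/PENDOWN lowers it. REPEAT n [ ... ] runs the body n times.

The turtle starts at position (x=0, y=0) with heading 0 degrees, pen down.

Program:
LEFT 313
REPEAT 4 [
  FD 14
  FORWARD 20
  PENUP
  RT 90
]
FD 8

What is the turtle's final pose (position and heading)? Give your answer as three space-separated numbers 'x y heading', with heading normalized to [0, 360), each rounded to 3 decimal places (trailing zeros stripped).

Executing turtle program step by step:
Start: pos=(0,0), heading=0, pen down
LT 313: heading 0 -> 313
REPEAT 4 [
  -- iteration 1/4 --
  FD 14: (0,0) -> (9.548,-10.239) [heading=313, draw]
  FD 20: (9.548,-10.239) -> (23.188,-24.866) [heading=313, draw]
  PU: pen up
  RT 90: heading 313 -> 223
  -- iteration 2/4 --
  FD 14: (23.188,-24.866) -> (12.949,-34.414) [heading=223, move]
  FD 20: (12.949,-34.414) -> (-1.678,-48.054) [heading=223, move]
  PU: pen up
  RT 90: heading 223 -> 133
  -- iteration 3/4 --
  FD 14: (-1.678,-48.054) -> (-11.226,-37.815) [heading=133, move]
  FD 20: (-11.226,-37.815) -> (-24.866,-23.188) [heading=133, move]
  PU: pen up
  RT 90: heading 133 -> 43
  -- iteration 4/4 --
  FD 14: (-24.866,-23.188) -> (-14.627,-13.64) [heading=43, move]
  FD 20: (-14.627,-13.64) -> (0,0) [heading=43, move]
  PU: pen up
  RT 90: heading 43 -> 313
]
FD 8: (0,0) -> (5.456,-5.851) [heading=313, move]
Final: pos=(5.456,-5.851), heading=313, 2 segment(s) drawn

Answer: 5.456 -5.851 313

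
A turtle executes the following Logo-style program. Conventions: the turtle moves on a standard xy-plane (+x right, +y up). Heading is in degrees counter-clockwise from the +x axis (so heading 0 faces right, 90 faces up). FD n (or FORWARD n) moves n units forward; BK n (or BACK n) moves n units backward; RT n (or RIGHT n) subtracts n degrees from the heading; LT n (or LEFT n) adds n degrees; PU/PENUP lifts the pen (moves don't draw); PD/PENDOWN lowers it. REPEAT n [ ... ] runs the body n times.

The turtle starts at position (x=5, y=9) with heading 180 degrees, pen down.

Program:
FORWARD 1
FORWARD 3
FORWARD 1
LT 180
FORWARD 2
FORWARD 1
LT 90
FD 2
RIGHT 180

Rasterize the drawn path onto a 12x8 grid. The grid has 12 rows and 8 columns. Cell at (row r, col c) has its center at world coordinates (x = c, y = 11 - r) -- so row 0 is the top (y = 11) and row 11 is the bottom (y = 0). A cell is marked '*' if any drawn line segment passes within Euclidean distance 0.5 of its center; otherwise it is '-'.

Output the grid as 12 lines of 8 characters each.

Segment 0: (5,9) -> (4,9)
Segment 1: (4,9) -> (1,9)
Segment 2: (1,9) -> (0,9)
Segment 3: (0,9) -> (2,9)
Segment 4: (2,9) -> (3,9)
Segment 5: (3,9) -> (3,11)

Answer: ---*----
---*----
******--
--------
--------
--------
--------
--------
--------
--------
--------
--------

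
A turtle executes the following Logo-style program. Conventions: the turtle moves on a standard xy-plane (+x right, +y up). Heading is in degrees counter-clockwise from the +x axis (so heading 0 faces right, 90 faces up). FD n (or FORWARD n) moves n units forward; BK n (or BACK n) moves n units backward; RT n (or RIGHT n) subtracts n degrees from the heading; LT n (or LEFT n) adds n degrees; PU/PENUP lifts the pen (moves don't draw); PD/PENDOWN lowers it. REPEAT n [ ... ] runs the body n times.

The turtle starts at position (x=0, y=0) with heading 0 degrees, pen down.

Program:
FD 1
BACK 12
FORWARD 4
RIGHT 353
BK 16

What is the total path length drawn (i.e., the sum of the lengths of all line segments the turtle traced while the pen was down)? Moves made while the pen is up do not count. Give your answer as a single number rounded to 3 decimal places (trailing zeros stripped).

Answer: 33

Derivation:
Executing turtle program step by step:
Start: pos=(0,0), heading=0, pen down
FD 1: (0,0) -> (1,0) [heading=0, draw]
BK 12: (1,0) -> (-11,0) [heading=0, draw]
FD 4: (-11,0) -> (-7,0) [heading=0, draw]
RT 353: heading 0 -> 7
BK 16: (-7,0) -> (-22.881,-1.95) [heading=7, draw]
Final: pos=(-22.881,-1.95), heading=7, 4 segment(s) drawn

Segment lengths:
  seg 1: (0,0) -> (1,0), length = 1
  seg 2: (1,0) -> (-11,0), length = 12
  seg 3: (-11,0) -> (-7,0), length = 4
  seg 4: (-7,0) -> (-22.881,-1.95), length = 16
Total = 33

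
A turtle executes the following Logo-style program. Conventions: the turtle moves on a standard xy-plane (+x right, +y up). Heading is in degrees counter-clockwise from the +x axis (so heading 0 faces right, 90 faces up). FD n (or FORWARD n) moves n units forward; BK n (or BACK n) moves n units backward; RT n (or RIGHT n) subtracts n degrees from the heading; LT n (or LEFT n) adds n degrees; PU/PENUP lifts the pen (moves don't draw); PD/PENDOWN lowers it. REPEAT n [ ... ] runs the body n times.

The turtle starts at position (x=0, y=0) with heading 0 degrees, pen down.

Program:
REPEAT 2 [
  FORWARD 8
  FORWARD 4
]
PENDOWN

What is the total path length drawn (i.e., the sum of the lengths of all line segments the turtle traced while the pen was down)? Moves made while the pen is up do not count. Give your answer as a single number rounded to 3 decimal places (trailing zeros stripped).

Answer: 24

Derivation:
Executing turtle program step by step:
Start: pos=(0,0), heading=0, pen down
REPEAT 2 [
  -- iteration 1/2 --
  FD 8: (0,0) -> (8,0) [heading=0, draw]
  FD 4: (8,0) -> (12,0) [heading=0, draw]
  -- iteration 2/2 --
  FD 8: (12,0) -> (20,0) [heading=0, draw]
  FD 4: (20,0) -> (24,0) [heading=0, draw]
]
PD: pen down
Final: pos=(24,0), heading=0, 4 segment(s) drawn

Segment lengths:
  seg 1: (0,0) -> (8,0), length = 8
  seg 2: (8,0) -> (12,0), length = 4
  seg 3: (12,0) -> (20,0), length = 8
  seg 4: (20,0) -> (24,0), length = 4
Total = 24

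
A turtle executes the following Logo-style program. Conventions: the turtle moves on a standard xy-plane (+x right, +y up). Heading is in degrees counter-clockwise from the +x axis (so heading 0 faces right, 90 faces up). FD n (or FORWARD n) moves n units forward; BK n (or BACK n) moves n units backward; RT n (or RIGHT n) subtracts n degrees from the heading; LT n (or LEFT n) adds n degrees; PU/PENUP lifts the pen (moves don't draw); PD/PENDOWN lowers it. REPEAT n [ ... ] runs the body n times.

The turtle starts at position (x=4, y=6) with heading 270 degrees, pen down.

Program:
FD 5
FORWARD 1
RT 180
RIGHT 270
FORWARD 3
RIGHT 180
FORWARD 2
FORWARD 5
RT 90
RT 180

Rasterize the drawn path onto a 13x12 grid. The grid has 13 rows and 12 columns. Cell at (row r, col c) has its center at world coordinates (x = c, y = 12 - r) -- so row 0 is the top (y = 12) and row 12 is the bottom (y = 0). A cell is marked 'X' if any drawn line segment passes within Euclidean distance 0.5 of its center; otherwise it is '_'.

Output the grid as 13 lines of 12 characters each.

Segment 0: (4,6) -> (4,1)
Segment 1: (4,1) -> (4,0)
Segment 2: (4,0) -> (1,-0)
Segment 3: (1,-0) -> (3,0)
Segment 4: (3,0) -> (8,0)

Answer: ____________
____________
____________
____________
____________
____________
____X_______
____X_______
____X_______
____X_______
____X_______
____X_______
_XXXXXXXX___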